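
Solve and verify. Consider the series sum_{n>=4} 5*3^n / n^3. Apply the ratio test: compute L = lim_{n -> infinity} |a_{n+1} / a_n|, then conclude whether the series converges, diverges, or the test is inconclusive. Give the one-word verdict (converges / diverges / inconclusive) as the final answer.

Let a_n denote the general term. Form the ratio a_{n+1}/a_n and simplify:
a_{n+1}/a_n = 3*n^3/(n + 1)^3
Take the limit as n -> infinity: L = 3.
Since L = 3 > 1 (or L = infinity), the ratio test implies the series diverges.

diverges


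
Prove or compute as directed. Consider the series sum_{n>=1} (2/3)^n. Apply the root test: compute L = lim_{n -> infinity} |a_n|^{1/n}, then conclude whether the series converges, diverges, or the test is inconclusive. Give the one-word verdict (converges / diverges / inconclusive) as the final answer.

Let a_n denote the general term. Form |a_n|^(1/n) and simplify:
|a_n|^(1/n) = 2/3
Take the limit as n -> infinity: L = 2/3.
Since L = 2/3 < 1, the root test implies convergence.

converges


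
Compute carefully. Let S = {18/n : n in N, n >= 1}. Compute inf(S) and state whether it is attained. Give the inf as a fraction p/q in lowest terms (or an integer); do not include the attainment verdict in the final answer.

Analysis:
- Values: 18, 9, 6, 9/2, ... strictly decreasing.
- The maximum is 18 (n=1); sup = 18 (attained).
- The set is bounded below by 0; 18/n -> 0 so 0 is the greatest lower bound.
- 0 is not in the set, so inf = 0 is not attained.
Conclusion: inf(S) = 0, not attained in S.

0


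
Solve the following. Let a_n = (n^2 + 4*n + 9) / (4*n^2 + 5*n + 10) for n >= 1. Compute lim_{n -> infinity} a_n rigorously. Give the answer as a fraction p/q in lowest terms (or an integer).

Divide numerator and denominator by n^2, the highest power:
numerator / n^2 = 1 + 4/n + 9/n^2
denominator / n^2 = 4 + 5/n + 10/n^2
As n -> infinity, all terms of the form c/n^k (k >= 1) tend to 0.
So numerator / n^2 -> 1 and denominator / n^2 -> 4.
Therefore lim a_n = 1/4.

1/4


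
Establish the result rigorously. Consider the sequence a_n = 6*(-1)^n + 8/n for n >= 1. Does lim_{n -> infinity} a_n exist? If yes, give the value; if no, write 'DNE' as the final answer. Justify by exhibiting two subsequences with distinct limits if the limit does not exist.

Examine the behaviour of a_n along subsequences.
a_{2k} = 6 + 8/(2k) -> 6. a_{2k+1} = -6 + 8/(2k+1) -> -6.
Since these two subsequential limits are 6 and -6, distinct, the full sequence cannot converge (a convergent sequence has all subsequences tending to the same limit). So lim a_n does not exist.

DNE


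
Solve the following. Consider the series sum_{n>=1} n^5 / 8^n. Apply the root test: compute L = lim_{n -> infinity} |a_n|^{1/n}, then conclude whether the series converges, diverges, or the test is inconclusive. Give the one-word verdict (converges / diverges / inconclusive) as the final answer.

Let a_n denote the general term. Form |a_n|^(1/n) and simplify:
|a_n|^(1/n) = n^(5/n)/8
Take the limit as n -> infinity: L = 1/8.
Since L = 1/8 < 1, the root test implies convergence.

converges


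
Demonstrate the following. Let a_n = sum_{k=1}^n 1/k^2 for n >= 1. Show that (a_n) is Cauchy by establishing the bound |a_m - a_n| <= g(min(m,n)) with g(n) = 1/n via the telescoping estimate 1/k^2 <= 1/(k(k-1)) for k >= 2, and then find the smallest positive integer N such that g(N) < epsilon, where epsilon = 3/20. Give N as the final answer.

For m > n >= 1: |a_m - a_n| = sum_{k=n+1}^m 1/k^2.
Use 1/k^2 <= 1/(k(k-1)) = 1/(k-1) - 1/k for k >= 2:
sum_{k=n+1}^m 1/k^2 <= sum_{k=n+1}^m (1/(k-1) - 1/k) = 1/n - 1/m <= 1/n.
By symmetry the same bound holds with n,m swapped, so |a_m - a_n| <= 1/min(m,n) = g(min(m,n)). Since g(n) -> 0, (a_n) is Cauchy.
Now solve g(N) < 3/20: 1/N < 3/20 <=> N > 1/(3/20) = 20/3.
The smallest integer strictly greater than 20/3 is N = 7.
Check: g(7) = 1/7 < 3/20; g(6) = 1/6 >= 3/20. So N = 7.

7


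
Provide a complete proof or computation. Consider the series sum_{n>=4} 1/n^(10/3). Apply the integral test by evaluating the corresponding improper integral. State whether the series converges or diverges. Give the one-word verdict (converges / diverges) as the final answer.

Let f(x) = x^(-10/3). Then f is positive, continuous, and decreasing on [4, infinity), so the integral test applies.
Compute the improper integral int_{4}^infinity f(x) dx:
  antiderivative F(x) = -3/(7*x^(7/3)).
  As x -> infinity, F(x) -> 0 (since p = 10/3 > 1).
  So int = F(infinity) - F(4) = 0 - (-3*2^(1/3)/224) = 3*2^(1/3)/224.
  Finite, so by the integral test, the series converges.

converges


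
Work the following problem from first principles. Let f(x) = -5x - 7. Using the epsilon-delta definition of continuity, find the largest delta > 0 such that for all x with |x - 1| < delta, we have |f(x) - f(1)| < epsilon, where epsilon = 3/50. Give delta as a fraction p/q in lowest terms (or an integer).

We compute f(1) = -5*(1) - 7 = -12.
|f(x) - f(1)| = |-5x - 7 - (-12)| = |-5(x - 1)| = 5|x - 1|.
We need 5|x - 1| < 3/50, i.e. |x - 1| < 3/50 / 5 = 3/250.
So any delta <= 3/250 works. Conversely, if delta > 3/250, then x = 1 + 3/250 satisfies |x - 1| = 3/250 < delta but |f(x) - f(1)| = 5 * 3/250 = 3/50, which is not < 3/50; so no larger delta works.
Hence the largest such delta is 3/250.

3/250


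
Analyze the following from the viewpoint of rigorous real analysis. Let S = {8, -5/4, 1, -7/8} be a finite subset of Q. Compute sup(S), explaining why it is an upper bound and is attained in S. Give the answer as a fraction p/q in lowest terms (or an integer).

S is finite, so sup(S) = max(S).
Sorted decreasing:
8, 1, -7/8, -5/4
The extremum is 8.
For every x in S, x <= 8. And 8 is in S, so it is attained.
Therefore sup(S) = 8.

8


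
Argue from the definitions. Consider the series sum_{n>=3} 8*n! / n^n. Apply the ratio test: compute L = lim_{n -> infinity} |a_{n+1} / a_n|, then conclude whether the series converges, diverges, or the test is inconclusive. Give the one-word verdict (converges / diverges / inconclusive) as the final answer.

Let a_n denote the general term. Form the ratio a_{n+1}/a_n and simplify:
a_{n+1}/a_n = (n/(n + 1))^n
Take the limit as n -> infinity: L = exp(-1).
Since L = exp(-1) < 1, the ratio test implies the series converges.

converges


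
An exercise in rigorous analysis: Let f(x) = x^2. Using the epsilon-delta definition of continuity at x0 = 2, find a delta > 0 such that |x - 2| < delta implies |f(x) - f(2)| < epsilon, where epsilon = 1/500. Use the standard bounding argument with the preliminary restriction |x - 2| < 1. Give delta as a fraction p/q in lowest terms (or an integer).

Factor: |x^2 - (2)^2| = |x - 2| * |x + 2|.
Impose |x - 2| < 1 first. Then |x + 2| = |(x - 2) + 2*(2)| <= |x - 2| + 2*|2| < 1 + 4 = 5.
So |x^2 - (2)^2| < delta * 5.
We need delta * 5 <= 1/500, i.e. delta <= 1/500/5 = 1/2500.
Since 1/2500 < 1, this is tighter than 1; take delta = 1/2500.
So delta = 1/2500 works.

1/2500


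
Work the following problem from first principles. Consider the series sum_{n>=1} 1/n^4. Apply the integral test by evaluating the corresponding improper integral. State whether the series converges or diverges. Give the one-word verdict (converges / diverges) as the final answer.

Let f(x) = x^(-4). Then f is positive, continuous, and decreasing on [1, infinity), so the integral test applies.
Compute the improper integral int_{1}^infinity f(x) dx:
  antiderivative F(x) = -1/(3*x^3).
  As x -> infinity, F(x) -> 0 (since p = 4 > 1).
  So int = F(infinity) - F(1) = 0 - (-1/3) = 1/3.
  Finite, so by the integral test, the series converges.

converges


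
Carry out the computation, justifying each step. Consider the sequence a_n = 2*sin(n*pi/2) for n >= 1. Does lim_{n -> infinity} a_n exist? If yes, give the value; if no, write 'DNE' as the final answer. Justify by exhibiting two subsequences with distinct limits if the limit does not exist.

Examine the behaviour of a_n along subsequences.
a_{4k+1} = 2*sin(pi/2 + 2k*pi) = 2 -> 2. a_{4k+3} = 2*sin(3pi/2 + 2k*pi) = -2 -> -2.
Since these two subsequential limits are 2 and -2, distinct, the full sequence cannot converge (a convergent sequence has all subsequences tending to the same limit). So lim a_n does not exist.

DNE


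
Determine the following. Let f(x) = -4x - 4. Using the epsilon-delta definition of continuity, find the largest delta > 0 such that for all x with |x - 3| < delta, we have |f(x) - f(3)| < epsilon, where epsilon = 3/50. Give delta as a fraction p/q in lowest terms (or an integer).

We compute f(3) = -4*(3) - 4 = -16.
|f(x) - f(3)| = |-4x - 4 - (-16)| = |-4(x - 3)| = 4|x - 3|.
We need 4|x - 3| < 3/50, i.e. |x - 3| < 3/50 / 4 = 3/200.
So any delta <= 3/200 works. Conversely, if delta > 3/200, then x = 3 + 3/200 satisfies |x - 3| = 3/200 < delta but |f(x) - f(3)| = 4 * 3/200 = 3/50, which is not < 3/50; so no larger delta works.
Hence the largest such delta is 3/200.

3/200


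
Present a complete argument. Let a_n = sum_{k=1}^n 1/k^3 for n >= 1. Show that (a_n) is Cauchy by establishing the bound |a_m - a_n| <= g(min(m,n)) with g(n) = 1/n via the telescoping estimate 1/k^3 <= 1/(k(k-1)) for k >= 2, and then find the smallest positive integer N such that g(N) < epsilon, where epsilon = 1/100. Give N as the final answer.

For m > n >= 1: |a_m - a_n| = sum_{k=n+1}^m 1/k^3.
Use 1/k^3 <= 1/(k(k-1)) = 1/(k-1) - 1/k for k >= 2 (which holds since k^3 >= k^2 >= k(k-1) for k >= 2):
sum_{k=n+1}^m 1/k^3 <= sum_{k=n+1}^m (1/(k-1) - 1/k) = 1/n - 1/m <= 1/n.
By symmetry the same bound holds with n,m swapped, so |a_m - a_n| <= 1/min(m,n) = g(min(m,n)). Since g(n) -> 0, (a_n) is Cauchy.
Now solve g(N) < 1/100: 1/N < 1/100 <=> N > 1/(1/100) = 100.
The smallest integer strictly greater than 100 is N = 101.
Check: g(101) = 1/101 < 1/100; g(100) = 1/100 >= 1/100. So N = 101.

101


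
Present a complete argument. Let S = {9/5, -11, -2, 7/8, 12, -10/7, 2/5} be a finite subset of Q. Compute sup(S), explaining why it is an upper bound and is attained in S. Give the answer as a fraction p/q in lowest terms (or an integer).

S is finite, so sup(S) = max(S).
Sorted decreasing:
12, 9/5, 7/8, 2/5, -10/7, -2, -11
The extremum is 12.
For every x in S, x <= 12. And 12 is in S, so it is attained.
Therefore sup(S) = 12.

12


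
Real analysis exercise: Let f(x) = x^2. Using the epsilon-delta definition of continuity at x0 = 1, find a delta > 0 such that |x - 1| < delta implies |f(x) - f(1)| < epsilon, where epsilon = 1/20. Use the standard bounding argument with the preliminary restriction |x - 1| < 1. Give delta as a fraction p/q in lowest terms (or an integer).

Factor: |x^2 - (1)^2| = |x - 1| * |x + 1|.
Impose |x - 1| < 1 first. Then |x + 1| = |(x - 1) + 2*(1)| <= |x - 1| + 2*|1| < 1 + 2 = 3.
So |x^2 - (1)^2| < delta * 3.
We need delta * 3 <= 1/20, i.e. delta <= 1/20/3 = 1/60.
Since 1/60 < 1, this is tighter than 1; take delta = 1/60.
So delta = 1/60 works.

1/60


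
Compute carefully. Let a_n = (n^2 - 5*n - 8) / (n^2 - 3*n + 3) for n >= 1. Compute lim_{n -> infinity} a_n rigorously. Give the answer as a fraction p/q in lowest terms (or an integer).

Divide numerator and denominator by n^2, the highest power:
numerator / n^2 = 1 - 5/n - 8/n^2
denominator / n^2 = 1 - 3/n + 3/n^2
As n -> infinity, all terms of the form c/n^k (k >= 1) tend to 0.
So numerator / n^2 -> 1 and denominator / n^2 -> 1.
Therefore lim a_n = 1.

1


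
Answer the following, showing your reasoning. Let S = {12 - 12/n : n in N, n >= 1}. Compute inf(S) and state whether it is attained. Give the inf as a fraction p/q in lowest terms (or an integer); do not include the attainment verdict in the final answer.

Analysis:
- Values: 0, 6, 8, 9, ... strictly increasing.
- Minimum is 0 (n=1); inf = 0 (attained).
- 12 - 12/n -> 12 from below; sup = 12, not attained.
Conclusion: inf(S) = 0, attained in S.

0


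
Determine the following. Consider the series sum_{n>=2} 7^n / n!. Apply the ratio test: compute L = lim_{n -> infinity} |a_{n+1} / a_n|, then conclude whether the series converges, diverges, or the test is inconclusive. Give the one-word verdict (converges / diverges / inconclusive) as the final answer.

Let a_n denote the general term. Form the ratio a_{n+1}/a_n and simplify:
a_{n+1}/a_n = 7/(n + 1)
Take the limit as n -> infinity: L = 0.
Since L = 0 < 1, the ratio test implies the series converges.

converges


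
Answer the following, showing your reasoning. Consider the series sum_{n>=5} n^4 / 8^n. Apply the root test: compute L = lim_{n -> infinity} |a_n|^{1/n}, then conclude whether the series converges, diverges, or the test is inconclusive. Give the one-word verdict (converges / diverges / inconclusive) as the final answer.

Let a_n denote the general term. Form |a_n|^(1/n) and simplify:
|a_n|^(1/n) = n^(4/n)/8
Take the limit as n -> infinity: L = 1/8.
Since L = 1/8 < 1, the root test implies convergence.

converges


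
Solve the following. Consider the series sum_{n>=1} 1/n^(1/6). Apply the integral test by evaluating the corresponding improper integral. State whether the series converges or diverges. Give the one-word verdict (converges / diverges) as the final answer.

Let f(x) = x^(-1/6). Then f is positive, continuous, and decreasing on [1, infinity), so the integral test applies.
Compute the improper integral int_{1}^infinity f(x) dx:
  antiderivative F(x) = 6*x^(5/6)/5.
  As x -> infinity, F(x) -> infinity (since p = 1/6 < 1).
  So the integral diverges. By the integral test, the series diverges.

diverges


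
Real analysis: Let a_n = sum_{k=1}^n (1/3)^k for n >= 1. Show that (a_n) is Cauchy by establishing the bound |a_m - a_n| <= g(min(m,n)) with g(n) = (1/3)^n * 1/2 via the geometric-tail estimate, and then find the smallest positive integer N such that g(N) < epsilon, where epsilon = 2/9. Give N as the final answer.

For m > n >= 1: |a_m - a_n| = sum_{k=n+1}^m (1/3)^k < sum_{k=n+1}^infinity (1/3)^k = (1/3)^(n+1) / (1 - 1/3) = (1/3)^n * (1/3) * (3/2) = (1/3)^n * 1/2.
So g(n) = (1/3)^n / 2. Since g(n) -> 0, (a_n) is Cauchy.
Now solve g(N) < 2/9: (1/3)^N / 2 < 2/9 <=> 3^N > 1 / (2 * 2/9) = 9/4.
Check powers of 3: 3^0 = 1 <= 9/4, 3^1 = 3 > 9/4.
So the smallest such N is 1. Check: g(1) = 1/(2 * 3) = 1/6 < 2/9.

1


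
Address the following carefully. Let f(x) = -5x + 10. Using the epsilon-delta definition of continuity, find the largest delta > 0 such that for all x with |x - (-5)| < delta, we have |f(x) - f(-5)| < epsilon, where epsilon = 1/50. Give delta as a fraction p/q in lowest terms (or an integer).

We compute f(-5) = -5*(-5) + 10 = 35.
|f(x) - f(-5)| = |-5x + 10 - (35)| = |-5(x - (-5))| = 5|x - (-5)|.
We need 5|x - (-5)| < 1/50, i.e. |x - (-5)| < 1/50 / 5 = 1/250.
So any delta <= 1/250 works. Conversely, if delta > 1/250, then x = -5 + 1/250 satisfies |x - (-5)| = 1/250 < delta but |f(x) - f(-5)| = 5 * 1/250 = 1/50, which is not < 1/50; so no larger delta works.
Hence the largest such delta is 1/250.

1/250


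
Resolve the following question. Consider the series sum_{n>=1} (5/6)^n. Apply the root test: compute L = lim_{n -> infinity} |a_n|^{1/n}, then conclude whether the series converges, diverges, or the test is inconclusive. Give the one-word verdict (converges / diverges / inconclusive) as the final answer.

Let a_n denote the general term. Form |a_n|^(1/n) and simplify:
|a_n|^(1/n) = 5/6
Take the limit as n -> infinity: L = 5/6.
Since L = 5/6 < 1, the root test implies convergence.

converges


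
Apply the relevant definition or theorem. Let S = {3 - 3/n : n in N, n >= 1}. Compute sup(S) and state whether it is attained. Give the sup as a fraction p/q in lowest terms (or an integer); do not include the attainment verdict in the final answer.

Analysis:
- Values: 0, 3/2, 2, 9/4, ... strictly increasing.
- Minimum is 0 (n=1); inf = 0 (attained).
- 3 - 3/n -> 3 from below; sup = 3, not attained.
Conclusion: sup(S) = 3, not attained in S.

3


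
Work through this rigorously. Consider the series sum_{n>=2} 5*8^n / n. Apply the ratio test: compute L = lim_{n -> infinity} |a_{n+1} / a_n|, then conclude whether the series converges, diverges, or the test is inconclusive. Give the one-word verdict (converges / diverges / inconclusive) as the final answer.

Let a_n denote the general term. Form the ratio a_{n+1}/a_n and simplify:
a_{n+1}/a_n = 8*n/(n + 1)
Take the limit as n -> infinity: L = 8.
Since L = 8 > 1 (or L = infinity), the ratio test implies the series diverges.

diverges


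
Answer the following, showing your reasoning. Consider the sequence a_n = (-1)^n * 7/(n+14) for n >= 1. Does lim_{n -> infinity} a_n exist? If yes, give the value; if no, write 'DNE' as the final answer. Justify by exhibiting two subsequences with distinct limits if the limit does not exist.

Examine the behaviour of a_n along subsequences.
Even-n subsequence a_{2k} = 7/(2k+14) -> 0. Odd-n subsequence a_{2k+1} = -7/(2k+15) -> 0. Both tend to 0, which suggests the limit is 0; verify directly.
|a_n - 0| = 7/(n+14) < 7/n for every n >= 1.
Given epsilon > 0, choose a positive integer N > 7/epsilon. Then for all n >= N, |a_n| < 7/n <= 7/N < epsilon.
So by the definition of the limit, lim a_n exists and equals 0.

0


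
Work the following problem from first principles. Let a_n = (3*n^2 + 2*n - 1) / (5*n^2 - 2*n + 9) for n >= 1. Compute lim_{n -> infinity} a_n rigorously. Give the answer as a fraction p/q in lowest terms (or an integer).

Divide numerator and denominator by n^2, the highest power:
numerator / n^2 = 3 + 2/n - 1/n^2
denominator / n^2 = 5 - 2/n + 9/n^2
As n -> infinity, all terms of the form c/n^k (k >= 1) tend to 0.
So numerator / n^2 -> 3 and denominator / n^2 -> 5.
Therefore lim a_n = 3/5.

3/5


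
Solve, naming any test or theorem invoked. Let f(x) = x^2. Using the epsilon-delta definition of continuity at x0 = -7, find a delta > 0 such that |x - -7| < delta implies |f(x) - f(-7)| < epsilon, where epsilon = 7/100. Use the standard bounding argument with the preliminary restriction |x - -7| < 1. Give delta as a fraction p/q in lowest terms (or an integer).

Factor: |x^2 - (-7)^2| = |x - -7| * |x + -7|.
Impose |x - -7| < 1 first. Then |x + -7| = |(x - -7) + 2*(-7)| <= |x - -7| + 2*|-7| < 1 + 14 = 15.
So |x^2 - (-7)^2| < delta * 15.
We need delta * 15 <= 7/100, i.e. delta <= 7/100/15 = 7/1500.
Since 7/1500 < 1, this is tighter than 1; take delta = 7/1500.
So delta = 7/1500 works.

7/1500


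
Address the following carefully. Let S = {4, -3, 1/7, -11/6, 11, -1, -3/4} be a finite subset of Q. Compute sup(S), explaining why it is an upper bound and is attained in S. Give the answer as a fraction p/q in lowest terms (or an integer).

S is finite, so sup(S) = max(S).
Sorted decreasing:
11, 4, 1/7, -3/4, -1, -11/6, -3
The extremum is 11.
For every x in S, x <= 11. And 11 is in S, so it is attained.
Therefore sup(S) = 11.

11


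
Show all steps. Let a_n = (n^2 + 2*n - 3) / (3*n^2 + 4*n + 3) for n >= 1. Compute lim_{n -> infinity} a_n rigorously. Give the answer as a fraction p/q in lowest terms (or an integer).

Divide numerator and denominator by n^2, the highest power:
numerator / n^2 = 1 + 2/n - 3/n^2
denominator / n^2 = 3 + 4/n + 3/n^2
As n -> infinity, all terms of the form c/n^k (k >= 1) tend to 0.
So numerator / n^2 -> 1 and denominator / n^2 -> 3.
Therefore lim a_n = 1/3.

1/3


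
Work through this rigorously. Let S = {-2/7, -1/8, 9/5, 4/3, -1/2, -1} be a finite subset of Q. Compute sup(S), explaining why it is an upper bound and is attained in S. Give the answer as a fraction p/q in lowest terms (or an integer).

S is finite, so sup(S) = max(S).
Sorted decreasing:
9/5, 4/3, -1/8, -2/7, -1/2, -1
The extremum is 9/5.
For every x in S, x <= 9/5. And 9/5 is in S, so it is attained.
Therefore sup(S) = 9/5.

9/5


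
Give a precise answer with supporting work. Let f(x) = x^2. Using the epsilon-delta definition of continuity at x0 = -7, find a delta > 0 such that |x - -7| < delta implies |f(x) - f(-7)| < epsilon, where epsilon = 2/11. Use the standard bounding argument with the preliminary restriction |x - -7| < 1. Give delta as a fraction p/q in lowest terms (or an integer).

Factor: |x^2 - (-7)^2| = |x - -7| * |x + -7|.
Impose |x - -7| < 1 first. Then |x + -7| = |(x - -7) + 2*(-7)| <= |x - -7| + 2*|-7| < 1 + 14 = 15.
So |x^2 - (-7)^2| < delta * 15.
We need delta * 15 <= 2/11, i.e. delta <= 2/11/15 = 2/165.
Since 2/165 < 1, this is tighter than 1; take delta = 2/165.
So delta = 2/165 works.

2/165


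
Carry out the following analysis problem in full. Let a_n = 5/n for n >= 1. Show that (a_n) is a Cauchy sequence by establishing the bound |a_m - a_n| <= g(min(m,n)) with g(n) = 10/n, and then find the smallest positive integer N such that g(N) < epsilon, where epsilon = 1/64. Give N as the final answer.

For any m, n >= 1, by the triangle inequality:
|a_m - a_n| = |5/m - 5/n| <= 5*1/m + 5*1/n <= 10/min(m,n).
So g(n) = 10/n bounds the Cauchy difference. Since g(n) -> 0, (a_n) is Cauchy.
Now solve g(N) < 1/64: 10/N < 1/64 <=> N > 10 / (1/64) = 640.
The smallest integer strictly greater than 640 is N = 641.
Check: g(641) = 10/641 = 10/641 < 1/64; g(640) = 1/64 >= 1/64. So N = 641.

641


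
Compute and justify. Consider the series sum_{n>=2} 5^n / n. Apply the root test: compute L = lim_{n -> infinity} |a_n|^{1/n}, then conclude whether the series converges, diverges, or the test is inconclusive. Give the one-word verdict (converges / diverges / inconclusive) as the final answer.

Let a_n denote the general term. Form |a_n|^(1/n) and simplify:
|a_n|^(1/n) = 5/n^(1/n)
Take the limit as n -> infinity: L = 5.
Since L = 5 > 1, the root test implies divergence.

diverges


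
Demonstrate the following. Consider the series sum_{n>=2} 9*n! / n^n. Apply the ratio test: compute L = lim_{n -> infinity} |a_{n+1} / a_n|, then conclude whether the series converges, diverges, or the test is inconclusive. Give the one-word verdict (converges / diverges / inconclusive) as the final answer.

Let a_n denote the general term. Form the ratio a_{n+1}/a_n and simplify:
a_{n+1}/a_n = (n/(n + 1))^n
Take the limit as n -> infinity: L = exp(-1).
Since L = exp(-1) < 1, the ratio test implies the series converges.

converges


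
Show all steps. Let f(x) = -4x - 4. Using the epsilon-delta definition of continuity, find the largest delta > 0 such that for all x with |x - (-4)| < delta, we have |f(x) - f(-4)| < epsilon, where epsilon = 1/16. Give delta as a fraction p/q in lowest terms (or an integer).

We compute f(-4) = -4*(-4) - 4 = 12.
|f(x) - f(-4)| = |-4x - 4 - (12)| = |-4(x - (-4))| = 4|x - (-4)|.
We need 4|x - (-4)| < 1/16, i.e. |x - (-4)| < 1/16 / 4 = 1/64.
So any delta <= 1/64 works. Conversely, if delta > 1/64, then x = -4 + 1/64 satisfies |x - (-4)| = 1/64 < delta but |f(x) - f(-4)| = 4 * 1/64 = 1/16, which is not < 1/16; so no larger delta works.
Hence the largest such delta is 1/64.

1/64


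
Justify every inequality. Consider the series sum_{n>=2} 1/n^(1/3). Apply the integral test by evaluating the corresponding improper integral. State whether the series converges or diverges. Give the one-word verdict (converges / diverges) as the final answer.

Let f(x) = x^(-1/3). Then f is positive, continuous, and decreasing on [2, infinity), so the integral test applies.
Compute the improper integral int_{2}^infinity f(x) dx:
  antiderivative F(x) = 3*x^(2/3)/2.
  As x -> infinity, F(x) -> infinity (since p = 1/3 < 1).
  So the integral diverges. By the integral test, the series diverges.

diverges


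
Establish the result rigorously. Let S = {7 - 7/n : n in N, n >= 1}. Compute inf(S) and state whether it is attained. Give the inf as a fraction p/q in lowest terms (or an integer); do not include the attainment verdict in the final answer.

Analysis:
- Values: 0, 7/2, 14/3, 21/4, ... strictly increasing.
- Minimum is 0 (n=1); inf = 0 (attained).
- 7 - 7/n -> 7 from below; sup = 7, not attained.
Conclusion: inf(S) = 0, attained in S.

0


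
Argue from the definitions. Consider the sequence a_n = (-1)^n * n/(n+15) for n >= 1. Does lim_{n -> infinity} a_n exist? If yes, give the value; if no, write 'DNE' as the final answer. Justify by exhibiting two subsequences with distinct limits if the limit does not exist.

Examine the behaviour of a_n along subsequences.
a_{2k} = 2k/(2k+15) -> 1. a_{2k+1} = -(2k+1)/(2k+16) -> -1.
Since these two subsequential limits are 1 and -1, distinct, the full sequence cannot converge (a convergent sequence has all subsequences tending to the same limit). So lim a_n does not exist.

DNE


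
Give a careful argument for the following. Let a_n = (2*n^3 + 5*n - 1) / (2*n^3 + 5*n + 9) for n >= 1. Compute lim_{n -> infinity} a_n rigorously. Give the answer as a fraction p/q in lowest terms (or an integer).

Divide numerator and denominator by n^3, the highest power:
numerator / n^3 = 2 + 5/n^2 - 1/n^3
denominator / n^3 = 2 + 5/n^2 + 9/n^3
As n -> infinity, all terms of the form c/n^k (k >= 1) tend to 0.
So numerator / n^3 -> 2 and denominator / n^3 -> 2.
Therefore lim a_n = 1.

1


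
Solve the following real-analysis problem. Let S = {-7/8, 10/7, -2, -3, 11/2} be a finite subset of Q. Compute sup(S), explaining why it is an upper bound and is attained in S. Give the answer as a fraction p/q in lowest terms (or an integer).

S is finite, so sup(S) = max(S).
Sorted decreasing:
11/2, 10/7, -7/8, -2, -3
The extremum is 11/2.
For every x in S, x <= 11/2. And 11/2 is in S, so it is attained.
Therefore sup(S) = 11/2.

11/2


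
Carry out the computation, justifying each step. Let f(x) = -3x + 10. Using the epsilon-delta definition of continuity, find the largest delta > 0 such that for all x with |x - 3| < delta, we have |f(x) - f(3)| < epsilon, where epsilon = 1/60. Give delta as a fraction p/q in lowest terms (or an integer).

We compute f(3) = -3*(3) + 10 = 1.
|f(x) - f(3)| = |-3x + 10 - (1)| = |-3(x - 3)| = 3|x - 3|.
We need 3|x - 3| < 1/60, i.e. |x - 3| < 1/60 / 3 = 1/180.
So any delta <= 1/180 works. Conversely, if delta > 1/180, then x = 3 + 1/180 satisfies |x - 3| = 1/180 < delta but |f(x) - f(3)| = 3 * 1/180 = 1/60, which is not < 1/60; so no larger delta works.
Hence the largest such delta is 1/180.

1/180


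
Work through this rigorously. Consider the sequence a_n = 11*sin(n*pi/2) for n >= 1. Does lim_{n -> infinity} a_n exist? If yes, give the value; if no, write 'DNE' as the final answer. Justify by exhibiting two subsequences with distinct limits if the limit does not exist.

Examine the behaviour of a_n along subsequences.
a_{4k+1} = 11*sin(pi/2 + 2k*pi) = 11 -> 11. a_{4k+3} = 11*sin(3pi/2 + 2k*pi) = -11 -> -11.
Since these two subsequential limits are 11 and -11, distinct, the full sequence cannot converge (a convergent sequence has all subsequences tending to the same limit). So lim a_n does not exist.

DNE


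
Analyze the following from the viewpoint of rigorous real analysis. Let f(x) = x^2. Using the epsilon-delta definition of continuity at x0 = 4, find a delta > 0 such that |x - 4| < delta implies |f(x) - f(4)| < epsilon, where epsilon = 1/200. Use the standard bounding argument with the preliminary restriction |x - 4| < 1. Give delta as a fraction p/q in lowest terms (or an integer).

Factor: |x^2 - (4)^2| = |x - 4| * |x + 4|.
Impose |x - 4| < 1 first. Then |x + 4| = |(x - 4) + 2*(4)| <= |x - 4| + 2*|4| < 1 + 8 = 9.
So |x^2 - (4)^2| < delta * 9.
We need delta * 9 <= 1/200, i.e. delta <= 1/200/9 = 1/1800.
Since 1/1800 < 1, this is tighter than 1; take delta = 1/1800.
So delta = 1/1800 works.

1/1800


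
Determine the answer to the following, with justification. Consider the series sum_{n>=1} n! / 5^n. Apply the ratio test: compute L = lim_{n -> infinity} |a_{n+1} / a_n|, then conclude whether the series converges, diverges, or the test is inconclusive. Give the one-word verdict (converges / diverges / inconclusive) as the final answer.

Let a_n denote the general term. Form the ratio a_{n+1}/a_n and simplify:
a_{n+1}/a_n = n/5 + 1/5
Take the limit as n -> infinity: L = infinity.
Since L = infinity > 1 (or L = infinity), the ratio test implies the series diverges.

diverges


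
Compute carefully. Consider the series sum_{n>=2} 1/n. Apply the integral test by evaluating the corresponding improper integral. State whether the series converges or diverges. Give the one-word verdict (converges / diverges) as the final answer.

Let f(x) = 1/x. Then f is positive, continuous, and decreasing on [2, infinity), so the integral test applies.
Compute the improper integral int_{2}^infinity f(x) dx:
  antiderivative F(x) = log(x).
  As x -> infinity, log(x) -> infinity.
  So int = infinity - log(2) = infinity. By the integral test, the series diverges.

diverges


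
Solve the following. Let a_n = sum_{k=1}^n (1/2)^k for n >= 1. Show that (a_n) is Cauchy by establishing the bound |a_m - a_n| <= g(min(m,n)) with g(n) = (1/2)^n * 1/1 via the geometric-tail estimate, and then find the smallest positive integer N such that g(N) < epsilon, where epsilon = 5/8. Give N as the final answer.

For m > n >= 1: |a_m - a_n| = sum_{k=n+1}^m (1/2)^k < sum_{k=n+1}^infinity (1/2)^k = (1/2)^(n+1) / (1 - 1/2) = (1/2)^n * (1/2) * (2/1) = (1/2)^n * 1/1.
So g(n) = (1/2)^n / 1. Since g(n) -> 0, (a_n) is Cauchy.
Now solve g(N) < 5/8: (1/2)^N / 1 < 5/8 <=> 2^N > 1 / (1 * 5/8) = 8/5.
Check powers of 2: 2^0 = 1 <= 8/5, 2^1 = 2 > 8/5.
So the smallest such N is 1. Check: g(1) = 1/(1 * 2) = 1/2 < 5/8.

1


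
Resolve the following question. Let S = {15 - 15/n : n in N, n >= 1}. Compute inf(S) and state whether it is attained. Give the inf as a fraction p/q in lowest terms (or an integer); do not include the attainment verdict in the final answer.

Analysis:
- Values: 0, 15/2, 10, 45/4, ... strictly increasing.
- Minimum is 0 (n=1); inf = 0 (attained).
- 15 - 15/n -> 15 from below; sup = 15, not attained.
Conclusion: inf(S) = 0, attained in S.

0


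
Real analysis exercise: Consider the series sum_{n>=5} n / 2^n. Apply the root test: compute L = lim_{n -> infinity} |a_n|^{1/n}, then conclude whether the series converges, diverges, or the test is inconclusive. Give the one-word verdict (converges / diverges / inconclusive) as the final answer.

Let a_n denote the general term. Form |a_n|^(1/n) and simplify:
|a_n|^(1/n) = n^(1/n)/2
Take the limit as n -> infinity: L = 1/2.
Since L = 1/2 < 1, the root test implies convergence.

converges


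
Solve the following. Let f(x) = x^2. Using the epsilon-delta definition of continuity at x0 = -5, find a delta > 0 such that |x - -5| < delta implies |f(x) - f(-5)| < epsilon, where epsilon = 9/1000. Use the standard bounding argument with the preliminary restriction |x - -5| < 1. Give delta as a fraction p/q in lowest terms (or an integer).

Factor: |x^2 - (-5)^2| = |x - -5| * |x + -5|.
Impose |x - -5| < 1 first. Then |x + -5| = |(x - -5) + 2*(-5)| <= |x - -5| + 2*|-5| < 1 + 10 = 11.
So |x^2 - (-5)^2| < delta * 11.
We need delta * 11 <= 9/1000, i.e. delta <= 9/1000/11 = 9/11000.
Since 9/11000 < 1, this is tighter than 1; take delta = 9/11000.
So delta = 9/11000 works.

9/11000


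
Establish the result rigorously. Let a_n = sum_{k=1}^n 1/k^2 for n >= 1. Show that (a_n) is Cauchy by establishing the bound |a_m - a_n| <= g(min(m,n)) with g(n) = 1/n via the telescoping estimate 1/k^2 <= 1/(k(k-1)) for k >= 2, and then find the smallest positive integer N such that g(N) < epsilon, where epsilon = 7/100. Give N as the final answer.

For m > n >= 1: |a_m - a_n| = sum_{k=n+1}^m 1/k^2.
Use 1/k^2 <= 1/(k(k-1)) = 1/(k-1) - 1/k for k >= 2:
sum_{k=n+1}^m 1/k^2 <= sum_{k=n+1}^m (1/(k-1) - 1/k) = 1/n - 1/m <= 1/n.
By symmetry the same bound holds with n,m swapped, so |a_m - a_n| <= 1/min(m,n) = g(min(m,n)). Since g(n) -> 0, (a_n) is Cauchy.
Now solve g(N) < 7/100: 1/N < 7/100 <=> N > 1/(7/100) = 100/7.
The smallest integer strictly greater than 100/7 is N = 15.
Check: g(15) = 1/15 < 7/100; g(14) = 1/14 >= 7/100. So N = 15.

15


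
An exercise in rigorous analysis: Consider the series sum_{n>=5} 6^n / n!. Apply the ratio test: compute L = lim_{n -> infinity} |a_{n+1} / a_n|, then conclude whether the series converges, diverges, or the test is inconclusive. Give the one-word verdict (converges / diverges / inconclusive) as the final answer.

Let a_n denote the general term. Form the ratio a_{n+1}/a_n and simplify:
a_{n+1}/a_n = 6/(n + 1)
Take the limit as n -> infinity: L = 0.
Since L = 0 < 1, the ratio test implies the series converges.

converges


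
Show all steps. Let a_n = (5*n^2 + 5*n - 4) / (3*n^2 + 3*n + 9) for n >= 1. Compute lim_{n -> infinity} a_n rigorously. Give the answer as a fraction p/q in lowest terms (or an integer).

Divide numerator and denominator by n^2, the highest power:
numerator / n^2 = 5 + 5/n - 4/n^2
denominator / n^2 = 3 + 3/n + 9/n^2
As n -> infinity, all terms of the form c/n^k (k >= 1) tend to 0.
So numerator / n^2 -> 5 and denominator / n^2 -> 3.
Therefore lim a_n = 5/3.

5/3


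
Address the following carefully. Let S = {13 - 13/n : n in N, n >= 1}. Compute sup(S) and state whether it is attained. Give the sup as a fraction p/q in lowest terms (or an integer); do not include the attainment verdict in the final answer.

Analysis:
- Values: 0, 13/2, 26/3, 39/4, ... strictly increasing.
- Minimum is 0 (n=1); inf = 0 (attained).
- 13 - 13/n -> 13 from below; sup = 13, not attained.
Conclusion: sup(S) = 13, not attained in S.

13


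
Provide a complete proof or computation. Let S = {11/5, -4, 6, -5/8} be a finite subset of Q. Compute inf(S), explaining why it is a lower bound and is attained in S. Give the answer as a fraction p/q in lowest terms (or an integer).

S is finite, so inf(S) = min(S).
Sorted increasing:
-4, -5/8, 11/5, 6
The extremum is -4.
For every x in S, x >= -4. And -4 is in S, so it is attained.
Therefore inf(S) = -4.

-4


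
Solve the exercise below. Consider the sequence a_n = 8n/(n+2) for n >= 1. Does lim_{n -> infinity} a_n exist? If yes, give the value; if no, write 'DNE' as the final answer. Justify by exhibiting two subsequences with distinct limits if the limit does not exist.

Examine the behaviour of a_n along subsequences.
Even-n subsequence a_{2k} = 8(2k)/(2k+2) -> 8. Odd-n subsequence a_{2k+1} = 8(2k+1)/(2k+3) -> 8. Both tend to 8, which suggests the limit is 8; verify directly.
|a_n - 8| = |8n - 8(n+2)| / (n+2) = 16/(n+2) < 16/n for every n >= 1.
Given epsilon > 0, choose a positive integer N > 16/epsilon. Then for all n >= N, |a_n - 8| < 16/n <= 16/N < epsilon.
So by the definition of the limit, lim a_n exists and equals 8.

8


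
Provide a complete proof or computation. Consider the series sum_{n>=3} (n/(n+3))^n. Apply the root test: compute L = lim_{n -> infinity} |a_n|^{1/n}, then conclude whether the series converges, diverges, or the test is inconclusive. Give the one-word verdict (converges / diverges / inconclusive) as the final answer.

Let a_n denote the general term. Form |a_n|^(1/n) and simplify:
|a_n|^(1/n) = n/(n + 3)
Take the limit as n -> infinity: L = 1.
Since L = 1, the root test is inconclusive. (In fact a_n = (n/(n+3))^n -> e^(-3) != 0, so the nth-term test shows divergence; but the root test itself gives no conclusion.)

inconclusive


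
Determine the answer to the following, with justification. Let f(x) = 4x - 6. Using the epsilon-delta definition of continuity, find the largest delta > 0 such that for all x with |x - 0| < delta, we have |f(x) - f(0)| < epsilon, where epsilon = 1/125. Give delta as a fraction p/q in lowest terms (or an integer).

We compute f(0) = 4*(0) - 6 = -6.
|f(x) - f(0)| = |4x - 6 - (-6)| = |4(x - 0)| = 4|x - 0|.
We need 4|x - 0| < 1/125, i.e. |x - 0| < 1/125 / 4 = 1/500.
So any delta <= 1/500 works. Conversely, if delta > 1/500, then x = 0 + 1/500 satisfies |x - 0| = 1/500 < delta but |f(x) - f(0)| = 4 * 1/500 = 1/125, which is not < 1/125; so no larger delta works.
Hence the largest such delta is 1/500.

1/500


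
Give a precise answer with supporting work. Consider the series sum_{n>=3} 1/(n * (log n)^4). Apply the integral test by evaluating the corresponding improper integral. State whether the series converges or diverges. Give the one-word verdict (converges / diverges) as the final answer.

Let f(x) = 1/(x*log(x)^4). Then f is positive, continuous, and decreasing on [3, infinity), so the integral test applies.
Compute the improper integral int_{3}^infinity f(x) dx:
  antiderivative F(x) = -1/(3*log(x)^3).
  F(x) -> 0 as x -> infinity.  int = 0 - F(3) = 1/(3*log(3)^3) < infinity. By the integral test, the series converges.

converges


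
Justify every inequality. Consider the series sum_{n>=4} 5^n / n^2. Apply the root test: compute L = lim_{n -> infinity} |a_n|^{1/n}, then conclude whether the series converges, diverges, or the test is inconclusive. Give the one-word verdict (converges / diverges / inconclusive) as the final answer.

Let a_n denote the general term. Form |a_n|^(1/n) and simplify:
|a_n|^(1/n) = 5/n^(2/n)
Take the limit as n -> infinity: L = 5.
Since L = 5 > 1, the root test implies divergence.

diverges


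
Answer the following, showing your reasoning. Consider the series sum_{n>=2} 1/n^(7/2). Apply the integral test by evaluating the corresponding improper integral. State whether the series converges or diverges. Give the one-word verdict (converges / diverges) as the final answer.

Let f(x) = x^(-7/2). Then f is positive, continuous, and decreasing on [2, infinity), so the integral test applies.
Compute the improper integral int_{2}^infinity f(x) dx:
  antiderivative F(x) = -2/(5*x^(5/2)).
  As x -> infinity, F(x) -> 0 (since p = 7/2 > 1).
  So int = F(infinity) - F(2) = 0 - (-sqrt(2)/20) = sqrt(2)/20.
  Finite, so by the integral test, the series converges.

converges


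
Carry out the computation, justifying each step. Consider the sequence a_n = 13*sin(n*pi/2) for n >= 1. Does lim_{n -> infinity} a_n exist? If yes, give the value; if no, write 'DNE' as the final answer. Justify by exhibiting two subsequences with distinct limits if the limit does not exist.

Examine the behaviour of a_n along subsequences.
a_{4k+1} = 13*sin(pi/2 + 2k*pi) = 13 -> 13. a_{4k+3} = 13*sin(3pi/2 + 2k*pi) = -13 -> -13.
Since these two subsequential limits are 13 and -13, distinct, the full sequence cannot converge (a convergent sequence has all subsequences tending to the same limit). So lim a_n does not exist.

DNE


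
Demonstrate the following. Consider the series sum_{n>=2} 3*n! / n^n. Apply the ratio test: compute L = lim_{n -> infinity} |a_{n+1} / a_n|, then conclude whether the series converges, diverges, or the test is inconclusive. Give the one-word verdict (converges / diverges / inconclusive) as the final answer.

Let a_n denote the general term. Form the ratio a_{n+1}/a_n and simplify:
a_{n+1}/a_n = (n/(n + 1))^n
Take the limit as n -> infinity: L = exp(-1).
Since L = exp(-1) < 1, the ratio test implies the series converges.

converges


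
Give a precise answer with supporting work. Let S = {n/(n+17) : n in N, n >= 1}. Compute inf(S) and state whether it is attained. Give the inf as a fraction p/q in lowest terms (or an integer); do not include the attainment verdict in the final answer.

Analysis:
- Values: 1/18, 2/19, 3/20, 4/21, ... strictly increasing.
- Minimum is 1/18 (n=1); inf = 1/18 (attained).
- n/(n+17) = 1 - 17/(n+17) -> 1 from below as n -> infinity, and never equals 1.
- So sup = 1 (not attained).
Conclusion: inf(S) = 1/18, attained in S.

1/18


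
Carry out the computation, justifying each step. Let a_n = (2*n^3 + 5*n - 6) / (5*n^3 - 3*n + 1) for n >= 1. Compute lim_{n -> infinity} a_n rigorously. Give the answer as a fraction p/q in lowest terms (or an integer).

Divide numerator and denominator by n^3, the highest power:
numerator / n^3 = 2 + 5/n^2 - 6/n^3
denominator / n^3 = 5 - 3/n^2 + n^(-3)
As n -> infinity, all terms of the form c/n^k (k >= 1) tend to 0.
So numerator / n^3 -> 2 and denominator / n^3 -> 5.
Therefore lim a_n = 2/5.

2/5


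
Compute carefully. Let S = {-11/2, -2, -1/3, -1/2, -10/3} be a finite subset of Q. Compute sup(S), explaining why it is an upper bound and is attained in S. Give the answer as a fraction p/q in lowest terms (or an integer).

S is finite, so sup(S) = max(S).
Sorted decreasing:
-1/3, -1/2, -2, -10/3, -11/2
The extremum is -1/3.
For every x in S, x <= -1/3. And -1/3 is in S, so it is attained.
Therefore sup(S) = -1/3.

-1/3
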